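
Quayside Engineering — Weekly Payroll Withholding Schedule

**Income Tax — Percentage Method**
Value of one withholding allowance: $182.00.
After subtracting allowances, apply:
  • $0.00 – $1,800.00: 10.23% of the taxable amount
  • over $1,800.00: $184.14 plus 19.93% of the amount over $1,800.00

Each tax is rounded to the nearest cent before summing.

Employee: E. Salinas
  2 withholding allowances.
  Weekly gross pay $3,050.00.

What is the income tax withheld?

Income Tax: taxable = $3,050.00 − 2×$182.00 = $2,686.00
  $184.14 + 19.93% × ($2,686.00 − $1,800.00) = $184.14 + 19.93% × $886.00 = $360.72

$360.72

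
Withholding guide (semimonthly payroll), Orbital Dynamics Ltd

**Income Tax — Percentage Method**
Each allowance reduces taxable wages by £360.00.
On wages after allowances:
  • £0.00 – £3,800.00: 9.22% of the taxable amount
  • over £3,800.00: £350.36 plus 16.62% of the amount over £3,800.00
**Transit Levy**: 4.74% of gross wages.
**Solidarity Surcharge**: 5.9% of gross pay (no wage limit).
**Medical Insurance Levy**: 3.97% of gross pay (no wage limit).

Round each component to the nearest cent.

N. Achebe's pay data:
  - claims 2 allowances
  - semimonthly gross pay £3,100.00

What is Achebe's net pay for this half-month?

£2,427.65

Income Tax: taxable = £3,100.00 − 2×£360.00 = £2,380.00
  9.22% × £2,380.00 = £219.44
Transit Levy: 4.74% × £3,100.00 = £146.94
Solidarity Surcharge: 5.9% × £3,100.00 = £182.90
Medical Insurance Levy: 3.97% × £3,100.00 = £123.07
Total withheld: £219.44 + £146.94 + £182.90 + £123.07 = £672.35
Net pay: £3,100.00 − £672.35 = £2,427.65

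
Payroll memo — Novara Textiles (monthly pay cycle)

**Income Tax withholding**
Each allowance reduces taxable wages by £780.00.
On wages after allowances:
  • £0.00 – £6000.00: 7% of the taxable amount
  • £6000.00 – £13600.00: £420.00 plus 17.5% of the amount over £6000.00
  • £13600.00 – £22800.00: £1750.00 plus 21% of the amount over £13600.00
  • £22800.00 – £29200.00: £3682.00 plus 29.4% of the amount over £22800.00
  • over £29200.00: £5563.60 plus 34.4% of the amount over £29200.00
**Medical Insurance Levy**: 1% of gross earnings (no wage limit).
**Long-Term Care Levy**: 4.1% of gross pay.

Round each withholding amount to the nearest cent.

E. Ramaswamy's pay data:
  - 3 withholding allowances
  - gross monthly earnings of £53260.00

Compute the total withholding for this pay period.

Income Tax: taxable = £53260.00 − 3×£780.00 = £50920.00
  £5563.60 + 34.4% × (£50920.00 − £29200.00) = £5563.60 + 34.4% × £21720.00 = £13035.28
Medical Insurance Levy: 1% × £53260.00 = £532.60
Long-Term Care Levy: 4.1% × £53260.00 = £2183.66
Total: £13035.28 + £532.60 + £2183.66 = £15751.54

£15751.54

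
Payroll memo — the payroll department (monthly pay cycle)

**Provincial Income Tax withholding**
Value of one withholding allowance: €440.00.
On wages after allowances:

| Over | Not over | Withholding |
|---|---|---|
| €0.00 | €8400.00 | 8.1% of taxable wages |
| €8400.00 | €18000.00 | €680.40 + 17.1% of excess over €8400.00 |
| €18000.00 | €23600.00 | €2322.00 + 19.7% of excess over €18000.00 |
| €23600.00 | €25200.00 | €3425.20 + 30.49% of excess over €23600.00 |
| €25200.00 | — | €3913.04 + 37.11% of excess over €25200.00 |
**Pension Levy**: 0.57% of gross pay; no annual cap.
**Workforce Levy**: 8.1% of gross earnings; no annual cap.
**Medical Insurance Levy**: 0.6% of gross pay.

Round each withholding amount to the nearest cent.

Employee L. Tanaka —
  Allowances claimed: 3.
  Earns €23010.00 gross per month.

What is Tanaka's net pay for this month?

€17828.04

Provincial Income Tax: taxable = €23010.00 − 3×€440.00 = €21690.00
  €2322.00 + 19.7% × (€21690.00 − €18000.00) = €2322.00 + 19.7% × €3690.00 = €3048.93
Pension Levy: 0.57% × €23010.00 = €131.16
Workforce Levy: 8.1% × €23010.00 = €1863.81
Medical Insurance Levy: 0.6% × €23010.00 = €138.06
Total withheld: €3048.93 + €131.16 + €1863.81 + €138.06 = €5181.96
Net pay: €23010.00 − €5181.96 = €17828.04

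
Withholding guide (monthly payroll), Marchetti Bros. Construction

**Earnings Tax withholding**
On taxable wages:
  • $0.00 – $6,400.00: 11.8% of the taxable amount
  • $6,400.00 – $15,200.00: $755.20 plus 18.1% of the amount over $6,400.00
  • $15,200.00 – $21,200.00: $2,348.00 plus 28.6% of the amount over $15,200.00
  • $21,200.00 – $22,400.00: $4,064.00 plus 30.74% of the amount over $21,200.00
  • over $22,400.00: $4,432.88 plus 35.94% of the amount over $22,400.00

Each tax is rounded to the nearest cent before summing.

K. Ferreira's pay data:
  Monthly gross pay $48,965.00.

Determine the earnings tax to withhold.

$13,980.34

Earnings Tax: taxable = $48,965.00
  $4,432.88 + 35.94% × ($48,965.00 − $22,400.00) = $4,432.88 + 35.94% × $26,565.00 = $13,980.34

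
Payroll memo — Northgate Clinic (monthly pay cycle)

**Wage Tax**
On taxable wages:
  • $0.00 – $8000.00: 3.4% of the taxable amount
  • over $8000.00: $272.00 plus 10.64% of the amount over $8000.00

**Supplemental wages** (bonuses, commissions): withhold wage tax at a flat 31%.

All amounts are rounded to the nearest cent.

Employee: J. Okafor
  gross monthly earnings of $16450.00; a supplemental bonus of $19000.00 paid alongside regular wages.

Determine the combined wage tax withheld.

Wage Tax: taxable = $16450.00
  $272.00 + 10.64% × ($16450.00 − $8000.00) = $272.00 + 10.64% × $8450.00 = $1171.08
Supplemental (31% flat on bonus): 31% × $19000.00 = $5890.00
Total wage tax: $1171.08 + $5890.00 = $7061.08

$7061.08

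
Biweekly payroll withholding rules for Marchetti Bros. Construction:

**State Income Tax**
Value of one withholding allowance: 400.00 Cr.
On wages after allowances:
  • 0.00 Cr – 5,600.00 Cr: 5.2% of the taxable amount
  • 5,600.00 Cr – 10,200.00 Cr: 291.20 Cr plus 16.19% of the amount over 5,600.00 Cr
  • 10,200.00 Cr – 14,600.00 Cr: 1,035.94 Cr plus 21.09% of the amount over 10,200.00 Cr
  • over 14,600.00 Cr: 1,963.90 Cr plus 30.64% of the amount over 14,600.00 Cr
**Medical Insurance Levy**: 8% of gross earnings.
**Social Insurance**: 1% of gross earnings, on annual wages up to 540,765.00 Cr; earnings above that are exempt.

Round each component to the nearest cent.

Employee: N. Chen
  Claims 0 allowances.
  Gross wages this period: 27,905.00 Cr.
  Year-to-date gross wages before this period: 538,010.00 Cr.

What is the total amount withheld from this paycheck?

State Income Tax: taxable = 27,905.00 Cr
  1,963.90 Cr + 30.64% × (27,905.00 Cr − 14,600.00 Cr) = 1,963.90 Cr + 30.64% × 13,305.00 Cr = 6,040.55 Cr
Medical Insurance Levy: 8% × 27,905.00 Cr = 2,232.40 Cr
Social Insurance: cap 540,765.00 Cr − YTD 538,010.00 Cr = 2,755.00 Cr subject; 1% × 2,755.00 Cr = 27.55 Cr
Total: 6,040.55 Cr + 2,232.40 Cr + 27.55 Cr = 8,300.50 Cr

8,300.50 Cr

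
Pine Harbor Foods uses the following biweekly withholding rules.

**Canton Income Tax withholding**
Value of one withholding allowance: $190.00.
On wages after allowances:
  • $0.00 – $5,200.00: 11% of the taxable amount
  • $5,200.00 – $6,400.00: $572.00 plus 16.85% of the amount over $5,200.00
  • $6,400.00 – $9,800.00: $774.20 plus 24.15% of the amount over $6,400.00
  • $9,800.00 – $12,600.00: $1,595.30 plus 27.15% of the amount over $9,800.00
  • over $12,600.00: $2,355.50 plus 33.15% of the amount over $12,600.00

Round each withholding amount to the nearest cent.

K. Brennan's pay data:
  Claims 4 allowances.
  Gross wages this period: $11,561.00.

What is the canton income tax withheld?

Canton Income Tax: taxable = $11,561.00 − 4×$190.00 = $10,801.00
  $1,595.30 + 27.15% × ($10,801.00 − $9,800.00) = $1,595.30 + 27.15% × $1,001.00 = $1,867.07

$1,867.07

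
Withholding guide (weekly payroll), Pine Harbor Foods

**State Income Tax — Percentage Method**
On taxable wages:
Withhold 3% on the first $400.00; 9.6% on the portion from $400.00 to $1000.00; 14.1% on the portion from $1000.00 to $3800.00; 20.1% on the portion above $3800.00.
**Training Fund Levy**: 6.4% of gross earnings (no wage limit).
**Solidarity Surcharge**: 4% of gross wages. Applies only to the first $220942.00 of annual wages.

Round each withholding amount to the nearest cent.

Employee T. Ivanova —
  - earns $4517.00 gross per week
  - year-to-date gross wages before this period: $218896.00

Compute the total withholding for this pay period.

$979.45

State Income Tax: taxable = $4517.00
  $464.40 + 20.1% × ($4517.00 − $3800.00) = $464.40 + 20.1% × $717.00 = $608.52
Training Fund Levy: 6.4% × $4517.00 = $289.09
Solidarity Surcharge: cap $220942.00 − YTD $218896.00 = $2046.00 subject; 4% × $2046.00 = $81.84
Total: $608.52 + $289.09 + $81.84 = $979.45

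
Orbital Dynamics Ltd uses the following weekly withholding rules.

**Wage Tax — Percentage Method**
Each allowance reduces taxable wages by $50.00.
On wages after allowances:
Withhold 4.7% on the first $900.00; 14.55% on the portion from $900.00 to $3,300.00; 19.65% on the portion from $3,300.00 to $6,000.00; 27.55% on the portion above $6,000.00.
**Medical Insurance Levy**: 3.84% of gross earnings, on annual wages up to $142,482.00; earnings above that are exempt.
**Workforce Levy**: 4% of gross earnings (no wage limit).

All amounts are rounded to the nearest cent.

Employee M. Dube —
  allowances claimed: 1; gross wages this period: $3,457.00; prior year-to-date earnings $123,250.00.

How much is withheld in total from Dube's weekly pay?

$683.56

Wage Tax: taxable = $3,457.00 − 1×$50.00 = $3,407.00
  $391.50 + 19.65% × ($3,407.00 − $3,300.00) = $391.50 + 19.65% × $107.00 = $412.53
Medical Insurance Levy: 3.84% × $3,457.00 = $132.75
Workforce Levy: 4% × $3,457.00 = $138.28
Total: $412.53 + $132.75 + $138.28 = $683.56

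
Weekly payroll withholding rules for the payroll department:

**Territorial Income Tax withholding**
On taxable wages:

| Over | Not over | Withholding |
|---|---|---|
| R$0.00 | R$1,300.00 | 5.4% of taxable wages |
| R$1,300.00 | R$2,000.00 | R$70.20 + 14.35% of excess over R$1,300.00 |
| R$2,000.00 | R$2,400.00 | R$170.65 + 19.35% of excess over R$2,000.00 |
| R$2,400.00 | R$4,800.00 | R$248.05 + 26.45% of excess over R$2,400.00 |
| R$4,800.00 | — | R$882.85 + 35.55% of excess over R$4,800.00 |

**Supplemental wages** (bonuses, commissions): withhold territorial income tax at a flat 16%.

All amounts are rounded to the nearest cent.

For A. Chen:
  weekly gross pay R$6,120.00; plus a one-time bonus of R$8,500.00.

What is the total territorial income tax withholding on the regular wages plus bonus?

R$2,712.11

Territorial Income Tax: taxable = R$6,120.00
  R$882.85 + 35.55% × (R$6,120.00 − R$4,800.00) = R$882.85 + 35.55% × R$1,320.00 = R$1,352.11
Supplemental (16% flat on bonus): 16% × R$8,500.00 = R$1,360.00
Total territorial income tax: R$1,352.11 + R$1,360.00 = R$2,712.11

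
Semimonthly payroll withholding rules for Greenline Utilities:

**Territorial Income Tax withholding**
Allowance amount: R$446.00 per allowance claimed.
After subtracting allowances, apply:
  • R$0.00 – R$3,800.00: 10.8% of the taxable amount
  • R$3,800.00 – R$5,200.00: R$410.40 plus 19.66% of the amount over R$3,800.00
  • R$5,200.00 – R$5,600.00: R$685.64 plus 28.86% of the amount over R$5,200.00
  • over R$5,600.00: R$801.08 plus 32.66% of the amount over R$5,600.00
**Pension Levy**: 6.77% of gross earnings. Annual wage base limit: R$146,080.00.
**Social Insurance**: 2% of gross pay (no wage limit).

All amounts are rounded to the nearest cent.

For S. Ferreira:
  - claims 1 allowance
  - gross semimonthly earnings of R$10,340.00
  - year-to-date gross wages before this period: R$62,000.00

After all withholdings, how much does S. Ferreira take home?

Territorial Income Tax: taxable = R$10,340.00 − 1×R$446.00 = R$9,894.00
  R$801.08 + 32.66% × (R$9,894.00 − R$5,600.00) = R$801.08 + 32.66% × R$4,294.00 = R$2,203.50
Pension Levy: 6.77% × R$10,340.00 = R$700.02
Social Insurance: 2% × R$10,340.00 = R$206.80
Total withheld: R$2,203.50 + R$700.02 + R$206.80 = R$3,110.32
Net pay: R$10,340.00 − R$3,110.32 = R$7,229.68

R$7,229.68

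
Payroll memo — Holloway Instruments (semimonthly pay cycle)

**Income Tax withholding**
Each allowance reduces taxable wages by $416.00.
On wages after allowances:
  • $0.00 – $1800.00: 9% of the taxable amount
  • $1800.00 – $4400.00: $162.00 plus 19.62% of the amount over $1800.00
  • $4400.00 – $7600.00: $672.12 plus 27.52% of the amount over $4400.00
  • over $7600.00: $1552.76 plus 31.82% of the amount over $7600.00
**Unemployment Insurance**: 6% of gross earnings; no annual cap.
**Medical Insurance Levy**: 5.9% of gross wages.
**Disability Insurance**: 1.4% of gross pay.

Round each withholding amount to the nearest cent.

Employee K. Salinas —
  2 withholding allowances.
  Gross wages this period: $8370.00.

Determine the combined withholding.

Income Tax: taxable = $8370.00 − 2×$416.00 = $7538.00
  $672.12 + 27.52% × ($7538.00 − $4400.00) = $672.12 + 27.52% × $3138.00 = $1535.70
Unemployment Insurance: 6% × $8370.00 = $502.20
Medical Insurance Levy: 5.9% × $8370.00 = $493.83
Disability Insurance: 1.4% × $8370.00 = $117.18
Total: $1535.70 + $502.20 + $493.83 + $117.18 = $2648.91

$2648.91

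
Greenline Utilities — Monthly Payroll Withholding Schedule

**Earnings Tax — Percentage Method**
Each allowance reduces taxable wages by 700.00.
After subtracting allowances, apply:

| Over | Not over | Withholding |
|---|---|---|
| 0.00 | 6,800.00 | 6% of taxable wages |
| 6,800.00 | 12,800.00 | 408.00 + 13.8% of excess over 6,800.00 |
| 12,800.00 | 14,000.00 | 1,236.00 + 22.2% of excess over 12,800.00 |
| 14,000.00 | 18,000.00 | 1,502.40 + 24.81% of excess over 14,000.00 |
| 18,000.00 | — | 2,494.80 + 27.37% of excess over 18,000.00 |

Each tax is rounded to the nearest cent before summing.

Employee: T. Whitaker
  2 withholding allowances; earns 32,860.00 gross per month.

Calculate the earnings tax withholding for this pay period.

6,178.80

Earnings Tax: taxable = 32,860.00 − 2×700.00 = 31,460.00
  2,494.80 + 27.37% × (31,460.00 − 18,000.00) = 2,494.80 + 27.37% × 13,460.00 = 6,178.80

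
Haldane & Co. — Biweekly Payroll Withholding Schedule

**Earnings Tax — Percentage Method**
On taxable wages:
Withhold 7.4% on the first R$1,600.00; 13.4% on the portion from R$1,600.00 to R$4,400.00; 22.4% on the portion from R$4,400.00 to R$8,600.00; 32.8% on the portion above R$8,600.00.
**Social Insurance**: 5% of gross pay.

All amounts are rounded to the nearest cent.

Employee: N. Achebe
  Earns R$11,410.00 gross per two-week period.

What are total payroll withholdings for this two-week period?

R$2,926.58

Earnings Tax: taxable = R$11,410.00
  R$1,434.40 + 32.8% × (R$11,410.00 − R$8,600.00) = R$1,434.40 + 32.8% × R$2,810.00 = R$2,356.08
Social Insurance: 5% × R$11,410.00 = R$570.50
Total: R$2,356.08 + R$570.50 = R$2,926.58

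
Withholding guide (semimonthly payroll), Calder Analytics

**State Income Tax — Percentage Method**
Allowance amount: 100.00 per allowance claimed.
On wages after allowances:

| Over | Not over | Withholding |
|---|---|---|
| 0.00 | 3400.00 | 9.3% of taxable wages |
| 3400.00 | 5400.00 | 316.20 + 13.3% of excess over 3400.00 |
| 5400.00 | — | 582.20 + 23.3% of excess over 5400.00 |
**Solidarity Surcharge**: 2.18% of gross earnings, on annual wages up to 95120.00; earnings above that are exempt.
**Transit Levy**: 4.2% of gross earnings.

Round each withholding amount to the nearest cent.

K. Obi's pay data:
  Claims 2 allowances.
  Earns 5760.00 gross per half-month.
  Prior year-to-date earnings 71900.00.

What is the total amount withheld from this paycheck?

986.97

State Income Tax: taxable = 5760.00 − 2×100.00 = 5560.00
  582.20 + 23.3% × (5560.00 − 5400.00) = 582.20 + 23.3% × 160.00 = 619.48
Solidarity Surcharge: 2.18% × 5760.00 = 125.57
Transit Levy: 4.2% × 5760.00 = 241.92
Total: 619.48 + 125.57 + 241.92 = 986.97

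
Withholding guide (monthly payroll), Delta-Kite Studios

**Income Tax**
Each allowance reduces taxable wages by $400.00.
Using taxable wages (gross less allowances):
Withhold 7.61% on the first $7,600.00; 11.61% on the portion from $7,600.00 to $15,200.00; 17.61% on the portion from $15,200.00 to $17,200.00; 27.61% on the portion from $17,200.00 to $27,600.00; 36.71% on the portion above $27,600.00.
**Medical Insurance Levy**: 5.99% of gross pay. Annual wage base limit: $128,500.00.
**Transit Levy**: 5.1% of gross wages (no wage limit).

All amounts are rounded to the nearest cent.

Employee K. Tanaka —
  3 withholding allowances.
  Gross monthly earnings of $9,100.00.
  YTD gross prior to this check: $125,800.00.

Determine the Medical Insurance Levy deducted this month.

Medical Insurance Levy: cap $128,500.00 − YTD $125,800.00 = $2,700.00 subject; 5.99% × $2,700.00 = $161.73

$161.73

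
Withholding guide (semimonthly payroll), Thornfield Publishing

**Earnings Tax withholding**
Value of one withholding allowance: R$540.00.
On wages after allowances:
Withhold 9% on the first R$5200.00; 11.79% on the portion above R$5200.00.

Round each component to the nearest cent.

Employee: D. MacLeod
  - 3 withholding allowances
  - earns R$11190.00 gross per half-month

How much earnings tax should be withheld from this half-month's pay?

Earnings Tax: taxable = R$11190.00 − 3×R$540.00 = R$9570.00
  R$468.00 + 11.79% × (R$9570.00 − R$5200.00) = R$468.00 + 11.79% × R$4370.00 = R$983.22

R$983.22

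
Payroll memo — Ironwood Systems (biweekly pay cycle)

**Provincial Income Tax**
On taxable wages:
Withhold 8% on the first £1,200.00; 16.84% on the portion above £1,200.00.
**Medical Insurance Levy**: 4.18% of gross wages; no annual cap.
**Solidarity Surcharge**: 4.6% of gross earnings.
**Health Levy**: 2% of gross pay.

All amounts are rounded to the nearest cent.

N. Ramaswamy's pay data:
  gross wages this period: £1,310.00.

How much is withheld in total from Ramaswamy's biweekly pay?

£255.74

Provincial Income Tax: taxable = £1,310.00
  £96.00 + 16.84% × (£1,310.00 − £1,200.00) = £96.00 + 16.84% × £110.00 = £114.52
Medical Insurance Levy: 4.18% × £1,310.00 = £54.76
Solidarity Surcharge: 4.6% × £1,310.00 = £60.26
Health Levy: 2% × £1,310.00 = £26.20
Total: £114.52 + £54.76 + £60.26 + £26.20 = £255.74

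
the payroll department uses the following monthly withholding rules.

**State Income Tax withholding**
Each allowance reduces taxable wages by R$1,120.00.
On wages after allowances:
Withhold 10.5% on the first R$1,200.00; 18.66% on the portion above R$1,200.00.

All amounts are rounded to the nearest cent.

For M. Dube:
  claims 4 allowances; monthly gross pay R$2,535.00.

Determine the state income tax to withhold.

State Income Tax: taxable = R$2,535.00 − 4×R$1,120.00 = R$-1,945.00
  Taxable ≤ 0 → R$0.00

R$0.00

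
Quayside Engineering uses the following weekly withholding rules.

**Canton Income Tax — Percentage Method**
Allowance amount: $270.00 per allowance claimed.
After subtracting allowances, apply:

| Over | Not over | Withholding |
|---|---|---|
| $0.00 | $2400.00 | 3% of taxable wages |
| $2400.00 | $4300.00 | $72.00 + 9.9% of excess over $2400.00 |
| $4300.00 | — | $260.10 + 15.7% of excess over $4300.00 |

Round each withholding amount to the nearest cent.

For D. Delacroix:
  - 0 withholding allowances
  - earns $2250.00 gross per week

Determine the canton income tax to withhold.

$67.50

Canton Income Tax: taxable = $2250.00
  3% × $2250.00 = $67.50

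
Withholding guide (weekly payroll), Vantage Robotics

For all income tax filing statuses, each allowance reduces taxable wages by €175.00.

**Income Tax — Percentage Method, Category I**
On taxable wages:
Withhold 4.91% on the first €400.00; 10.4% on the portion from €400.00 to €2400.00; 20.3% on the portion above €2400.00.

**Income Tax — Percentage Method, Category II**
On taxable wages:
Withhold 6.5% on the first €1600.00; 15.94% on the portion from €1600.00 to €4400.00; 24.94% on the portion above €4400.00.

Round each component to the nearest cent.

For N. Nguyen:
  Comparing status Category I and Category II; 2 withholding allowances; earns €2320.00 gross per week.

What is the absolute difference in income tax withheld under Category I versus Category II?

Income Tax (Category I): taxable = €2320.00 − 2×€175.00 = €1970.00
  €19.64 + 10.4% × (€1970.00 − €400.00) = €19.64 + 10.4% × €1570.00 = €182.92
Income Tax (Category II): taxable = €2320.00 − 2×€175.00 = €1970.00
  €104.00 + 15.94% × (€1970.00 − €1600.00) = €104.00 + 15.94% × €370.00 = €162.98
Difference: |€182.92 − €162.98| = €19.94 (higher under Category I)

€19.94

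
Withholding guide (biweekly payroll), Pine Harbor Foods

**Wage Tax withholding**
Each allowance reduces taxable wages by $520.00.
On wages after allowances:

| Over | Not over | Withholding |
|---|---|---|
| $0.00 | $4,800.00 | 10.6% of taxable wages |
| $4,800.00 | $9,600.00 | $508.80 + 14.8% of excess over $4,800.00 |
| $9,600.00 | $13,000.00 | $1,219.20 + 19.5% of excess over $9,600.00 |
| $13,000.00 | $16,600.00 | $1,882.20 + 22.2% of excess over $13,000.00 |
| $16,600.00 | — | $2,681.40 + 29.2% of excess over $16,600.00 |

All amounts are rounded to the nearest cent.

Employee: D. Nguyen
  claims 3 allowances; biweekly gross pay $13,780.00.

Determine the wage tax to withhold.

$1,730.10

Wage Tax: taxable = $13,780.00 − 3×$520.00 = $12,220.00
  $1,219.20 + 19.5% × ($12,220.00 − $9,600.00) = $1,219.20 + 19.5% × $2,620.00 = $1,730.10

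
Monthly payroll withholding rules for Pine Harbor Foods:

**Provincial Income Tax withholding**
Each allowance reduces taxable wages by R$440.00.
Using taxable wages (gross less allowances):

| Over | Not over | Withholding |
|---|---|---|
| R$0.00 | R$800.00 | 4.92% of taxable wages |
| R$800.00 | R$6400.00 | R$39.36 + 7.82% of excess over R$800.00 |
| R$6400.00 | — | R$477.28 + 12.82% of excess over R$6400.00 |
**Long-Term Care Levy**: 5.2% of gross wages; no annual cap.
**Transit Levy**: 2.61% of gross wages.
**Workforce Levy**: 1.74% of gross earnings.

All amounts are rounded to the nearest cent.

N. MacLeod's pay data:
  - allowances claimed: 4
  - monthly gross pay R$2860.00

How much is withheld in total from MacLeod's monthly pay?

R$335.95

Provincial Income Tax: taxable = R$2860.00 − 4×R$440.00 = R$1100.00
  R$39.36 + 7.82% × (R$1100.00 − R$800.00) = R$39.36 + 7.82% × R$300.00 = R$62.82
Long-Term Care Levy: 5.2% × R$2860.00 = R$148.72
Transit Levy: 2.61% × R$2860.00 = R$74.65
Workforce Levy: 1.74% × R$2860.00 = R$49.76
Total: R$62.82 + R$148.72 + R$74.65 + R$49.76 = R$335.95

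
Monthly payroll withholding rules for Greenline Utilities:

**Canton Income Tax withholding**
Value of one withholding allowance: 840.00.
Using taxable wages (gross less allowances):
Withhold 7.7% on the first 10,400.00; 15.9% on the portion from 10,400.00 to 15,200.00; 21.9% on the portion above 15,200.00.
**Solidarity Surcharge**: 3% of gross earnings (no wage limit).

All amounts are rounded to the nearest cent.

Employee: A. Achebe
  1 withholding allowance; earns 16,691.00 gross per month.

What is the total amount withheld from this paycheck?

Canton Income Tax: taxable = 16,691.00 − 1×840.00 = 15,851.00
  1,564.00 + 21.9% × (15,851.00 − 15,200.00) = 1,564.00 + 21.9% × 651.00 = 1,706.57
Solidarity Surcharge: 3% × 16,691.00 = 500.73
Total: 1,706.57 + 500.73 = 2,207.30

2,207.30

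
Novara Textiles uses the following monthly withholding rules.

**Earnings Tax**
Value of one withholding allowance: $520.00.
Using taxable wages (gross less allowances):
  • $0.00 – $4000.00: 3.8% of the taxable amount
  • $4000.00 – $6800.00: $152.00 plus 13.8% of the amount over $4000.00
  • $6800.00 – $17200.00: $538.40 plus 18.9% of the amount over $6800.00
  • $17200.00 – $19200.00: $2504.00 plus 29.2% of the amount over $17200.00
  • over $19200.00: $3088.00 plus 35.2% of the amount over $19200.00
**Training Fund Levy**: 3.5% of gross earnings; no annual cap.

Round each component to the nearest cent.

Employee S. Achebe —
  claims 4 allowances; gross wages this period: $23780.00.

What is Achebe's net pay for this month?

Earnings Tax: taxable = $23780.00 − 4×$520.00 = $21700.00
  $3088.00 + 35.2% × ($21700.00 − $19200.00) = $3088.00 + 35.2% × $2500.00 = $3968.00
Training Fund Levy: 3.5% × $23780.00 = $832.30
Total withheld: $3968.00 + $832.30 = $4800.30
Net pay: $23780.00 − $4800.30 = $18979.70

$18979.70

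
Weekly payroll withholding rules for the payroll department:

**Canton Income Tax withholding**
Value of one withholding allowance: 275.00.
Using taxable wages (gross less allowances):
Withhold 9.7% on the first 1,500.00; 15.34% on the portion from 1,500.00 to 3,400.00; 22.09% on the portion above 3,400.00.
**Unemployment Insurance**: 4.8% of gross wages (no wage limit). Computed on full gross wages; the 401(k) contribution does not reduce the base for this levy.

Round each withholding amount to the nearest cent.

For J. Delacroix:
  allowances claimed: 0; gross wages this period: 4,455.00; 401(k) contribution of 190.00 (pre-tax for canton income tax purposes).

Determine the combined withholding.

841.88

Canton Income Tax: taxable = 4,455.00 − 190.00 = 4,265.00
  436.96 + 22.09% × (4,265.00 − 3,400.00) = 436.96 + 22.09% × 865.00 = 628.04
Unemployment Insurance: 4.8% × 4,455.00 = 213.84
Total: 628.04 + 213.84 = 841.88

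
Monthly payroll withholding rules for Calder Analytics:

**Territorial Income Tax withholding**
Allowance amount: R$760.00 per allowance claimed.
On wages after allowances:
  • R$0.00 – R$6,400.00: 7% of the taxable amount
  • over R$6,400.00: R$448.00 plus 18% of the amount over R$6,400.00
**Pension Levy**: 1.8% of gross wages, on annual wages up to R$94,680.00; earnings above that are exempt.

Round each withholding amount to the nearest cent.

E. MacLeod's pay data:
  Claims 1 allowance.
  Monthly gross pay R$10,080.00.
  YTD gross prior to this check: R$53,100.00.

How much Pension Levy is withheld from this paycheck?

Pension Levy: 1.8% × R$10,080.00 = R$181.44

R$181.44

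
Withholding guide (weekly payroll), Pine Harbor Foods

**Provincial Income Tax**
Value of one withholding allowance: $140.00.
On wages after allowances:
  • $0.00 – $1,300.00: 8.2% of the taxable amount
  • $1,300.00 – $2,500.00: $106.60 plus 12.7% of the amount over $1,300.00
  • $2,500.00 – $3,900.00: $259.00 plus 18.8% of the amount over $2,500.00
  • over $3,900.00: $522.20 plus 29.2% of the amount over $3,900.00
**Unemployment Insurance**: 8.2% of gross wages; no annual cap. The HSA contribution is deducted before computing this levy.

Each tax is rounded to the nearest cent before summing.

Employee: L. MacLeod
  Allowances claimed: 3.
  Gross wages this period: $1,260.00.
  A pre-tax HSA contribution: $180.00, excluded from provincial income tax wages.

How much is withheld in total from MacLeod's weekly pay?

Provincial Income Tax: taxable = $1,260.00 − $180.00 − 3×$140.00 = $660.00
  8.2% × $660.00 = $54.12
Unemployment Insurance: 8.2% × $1,080.00 = $88.56
Total: $54.12 + $88.56 = $142.68

$142.68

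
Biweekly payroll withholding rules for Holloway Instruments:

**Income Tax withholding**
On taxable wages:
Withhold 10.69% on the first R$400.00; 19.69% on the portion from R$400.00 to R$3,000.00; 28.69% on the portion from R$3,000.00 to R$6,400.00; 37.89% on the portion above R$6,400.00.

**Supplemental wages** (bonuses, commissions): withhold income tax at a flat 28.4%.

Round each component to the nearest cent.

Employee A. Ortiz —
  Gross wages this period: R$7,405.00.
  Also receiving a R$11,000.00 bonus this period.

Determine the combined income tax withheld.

Income Tax: taxable = R$7,405.00
  R$1,530.16 + 37.89% × (R$7,405.00 − R$6,400.00) = R$1,530.16 + 37.89% × R$1,005.00 = R$1,910.95
Supplemental (28.4% flat on bonus): 28.4% × R$11,000.00 = R$3,124.00
Total income tax: R$1,910.95 + R$3,124.00 = R$5,034.95

R$5,034.95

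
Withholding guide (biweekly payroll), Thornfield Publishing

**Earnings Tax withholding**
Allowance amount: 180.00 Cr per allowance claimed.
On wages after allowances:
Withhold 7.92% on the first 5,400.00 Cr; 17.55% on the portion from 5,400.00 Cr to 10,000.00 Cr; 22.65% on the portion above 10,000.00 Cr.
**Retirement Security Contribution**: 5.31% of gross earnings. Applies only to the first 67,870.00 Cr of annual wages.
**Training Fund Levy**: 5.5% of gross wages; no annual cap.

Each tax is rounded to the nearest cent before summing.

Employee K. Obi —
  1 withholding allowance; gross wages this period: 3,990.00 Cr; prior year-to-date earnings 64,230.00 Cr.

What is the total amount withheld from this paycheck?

714.48 Cr

Earnings Tax: taxable = 3,990.00 Cr − 1×180.00 Cr = 3,810.00 Cr
  7.92% × 3,810.00 Cr = 301.75 Cr
Retirement Security Contribution: cap 67,870.00 Cr − YTD 64,230.00 Cr = 3,640.00 Cr subject; 5.31% × 3,640.00 Cr = 193.28 Cr
Training Fund Levy: 5.5% × 3,990.00 Cr = 219.45 Cr
Total: 301.75 Cr + 193.28 Cr + 219.45 Cr = 714.48 Cr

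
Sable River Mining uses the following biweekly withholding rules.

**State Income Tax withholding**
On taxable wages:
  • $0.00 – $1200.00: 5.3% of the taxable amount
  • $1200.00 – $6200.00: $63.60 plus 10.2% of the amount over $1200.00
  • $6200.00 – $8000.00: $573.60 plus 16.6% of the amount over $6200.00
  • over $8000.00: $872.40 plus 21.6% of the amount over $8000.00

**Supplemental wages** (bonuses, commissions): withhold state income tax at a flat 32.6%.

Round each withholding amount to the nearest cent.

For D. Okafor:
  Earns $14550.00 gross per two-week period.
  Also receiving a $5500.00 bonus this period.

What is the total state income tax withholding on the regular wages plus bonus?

$4080.20

State Income Tax: taxable = $14550.00
  $872.40 + 21.6% × ($14550.00 − $8000.00) = $872.40 + 21.6% × $6550.00 = $2287.20
Supplemental (32.6% flat on bonus): 32.6% × $5500.00 = $1793.00
Total state income tax: $2287.20 + $1793.00 = $4080.20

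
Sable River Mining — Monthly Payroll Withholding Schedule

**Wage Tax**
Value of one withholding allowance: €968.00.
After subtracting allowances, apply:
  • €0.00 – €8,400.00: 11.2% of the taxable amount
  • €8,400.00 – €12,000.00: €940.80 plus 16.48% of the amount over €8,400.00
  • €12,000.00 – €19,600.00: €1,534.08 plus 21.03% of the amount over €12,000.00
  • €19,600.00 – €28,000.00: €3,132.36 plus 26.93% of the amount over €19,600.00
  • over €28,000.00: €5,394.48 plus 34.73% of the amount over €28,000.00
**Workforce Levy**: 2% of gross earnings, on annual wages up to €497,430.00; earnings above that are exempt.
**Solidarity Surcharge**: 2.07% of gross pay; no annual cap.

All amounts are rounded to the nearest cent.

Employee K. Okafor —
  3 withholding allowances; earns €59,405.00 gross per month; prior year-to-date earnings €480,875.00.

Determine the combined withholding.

€16,853.66

Wage Tax: taxable = €59,405.00 − 3×€968.00 = €56,501.00
  €5,394.48 + 34.73% × (€56,501.00 − €28,000.00) = €5,394.48 + 34.73% × €28,501.00 = €15,292.88
Workforce Levy: cap €497,430.00 − YTD €480,875.00 = €16,555.00 subject; 2% × €16,555.00 = €331.10
Solidarity Surcharge: 2.07% × €59,405.00 = €1,229.68
Total: €15,292.88 + €331.10 + €1,229.68 = €16,853.66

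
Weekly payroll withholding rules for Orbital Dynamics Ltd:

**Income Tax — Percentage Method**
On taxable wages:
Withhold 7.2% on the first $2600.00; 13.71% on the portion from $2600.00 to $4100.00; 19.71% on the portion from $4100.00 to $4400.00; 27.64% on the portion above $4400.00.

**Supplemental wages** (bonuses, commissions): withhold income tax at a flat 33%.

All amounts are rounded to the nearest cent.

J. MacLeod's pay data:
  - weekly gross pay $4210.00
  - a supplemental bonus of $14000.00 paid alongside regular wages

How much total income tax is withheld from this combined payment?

$5034.53

Income Tax: taxable = $4210.00
  $392.85 + 19.71% × ($4210.00 − $4100.00) = $392.85 + 19.71% × $110.00 = $414.53
Supplemental (33% flat on bonus): 33% × $14000.00 = $4620.00
Total income tax: $414.53 + $4620.00 = $5034.53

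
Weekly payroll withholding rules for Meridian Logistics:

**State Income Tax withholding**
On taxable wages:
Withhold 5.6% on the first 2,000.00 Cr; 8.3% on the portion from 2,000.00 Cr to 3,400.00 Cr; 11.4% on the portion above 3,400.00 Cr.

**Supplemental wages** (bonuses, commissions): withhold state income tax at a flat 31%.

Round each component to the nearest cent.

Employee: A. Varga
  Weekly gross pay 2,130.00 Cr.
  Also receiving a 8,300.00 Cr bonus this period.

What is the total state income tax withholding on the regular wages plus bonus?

2,695.79 Cr

State Income Tax: taxable = 2,130.00 Cr
  112.00 Cr + 8.3% × (2,130.00 Cr − 2,000.00 Cr) = 112.00 Cr + 8.3% × 130.00 Cr = 122.79 Cr
Supplemental (31% flat on bonus): 31% × 8,300.00 Cr = 2,573.00 Cr
Total state income tax: 122.79 Cr + 2,573.00 Cr = 2,695.79 Cr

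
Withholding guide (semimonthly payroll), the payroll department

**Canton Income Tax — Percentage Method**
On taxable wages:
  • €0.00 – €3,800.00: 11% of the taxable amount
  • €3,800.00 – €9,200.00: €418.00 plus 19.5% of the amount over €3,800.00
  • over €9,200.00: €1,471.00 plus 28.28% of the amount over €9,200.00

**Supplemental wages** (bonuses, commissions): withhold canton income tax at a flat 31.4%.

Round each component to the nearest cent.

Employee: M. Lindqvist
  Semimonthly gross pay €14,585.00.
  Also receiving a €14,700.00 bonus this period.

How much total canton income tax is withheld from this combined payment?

€7,609.68

Canton Income Tax: taxable = €14,585.00
  €1,471.00 + 28.28% × (€14,585.00 − €9,200.00) = €1,471.00 + 28.28% × €5,385.00 = €2,993.88
Supplemental (31.4% flat on bonus): 31.4% × €14,700.00 = €4,615.80
Total canton income tax: €2,993.88 + €4,615.80 = €7,609.68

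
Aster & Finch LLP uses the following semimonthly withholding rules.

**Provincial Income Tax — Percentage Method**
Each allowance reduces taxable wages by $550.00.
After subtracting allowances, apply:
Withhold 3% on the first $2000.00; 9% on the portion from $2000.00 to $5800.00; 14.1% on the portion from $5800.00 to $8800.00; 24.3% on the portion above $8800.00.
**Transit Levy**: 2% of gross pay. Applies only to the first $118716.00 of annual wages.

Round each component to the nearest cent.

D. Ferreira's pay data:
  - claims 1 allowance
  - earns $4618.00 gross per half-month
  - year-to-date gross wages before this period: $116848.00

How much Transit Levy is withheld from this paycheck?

Transit Levy: cap $118716.00 − YTD $116848.00 = $1868.00 subject; 2% × $1868.00 = $37.36

$37.36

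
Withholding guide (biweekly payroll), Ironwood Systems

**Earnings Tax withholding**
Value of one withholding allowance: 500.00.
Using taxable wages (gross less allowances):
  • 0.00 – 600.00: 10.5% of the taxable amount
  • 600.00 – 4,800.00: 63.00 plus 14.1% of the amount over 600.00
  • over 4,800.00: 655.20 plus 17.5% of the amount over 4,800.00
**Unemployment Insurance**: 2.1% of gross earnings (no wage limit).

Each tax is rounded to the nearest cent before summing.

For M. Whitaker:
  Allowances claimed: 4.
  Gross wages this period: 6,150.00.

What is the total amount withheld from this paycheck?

Earnings Tax: taxable = 6,150.00 − 4×500.00 = 4,150.00
  63.00 + 14.1% × (4,150.00 − 600.00) = 63.00 + 14.1% × 3,550.00 = 563.55
Unemployment Insurance: 2.1% × 6,150.00 = 129.15
Total: 563.55 + 129.15 = 692.70

692.70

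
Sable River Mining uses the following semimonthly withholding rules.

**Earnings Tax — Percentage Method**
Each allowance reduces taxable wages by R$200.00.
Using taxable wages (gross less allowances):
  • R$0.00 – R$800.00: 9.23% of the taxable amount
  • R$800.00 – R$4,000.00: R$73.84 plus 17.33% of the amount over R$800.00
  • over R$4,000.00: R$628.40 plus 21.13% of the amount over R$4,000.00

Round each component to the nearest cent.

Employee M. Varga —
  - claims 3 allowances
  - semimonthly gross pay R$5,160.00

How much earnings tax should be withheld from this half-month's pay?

Earnings Tax: taxable = R$5,160.00 − 3×R$200.00 = R$4,560.00
  R$628.40 + 21.13% × (R$4,560.00 − R$4,000.00) = R$628.40 + 21.13% × R$560.00 = R$746.73

R$746.73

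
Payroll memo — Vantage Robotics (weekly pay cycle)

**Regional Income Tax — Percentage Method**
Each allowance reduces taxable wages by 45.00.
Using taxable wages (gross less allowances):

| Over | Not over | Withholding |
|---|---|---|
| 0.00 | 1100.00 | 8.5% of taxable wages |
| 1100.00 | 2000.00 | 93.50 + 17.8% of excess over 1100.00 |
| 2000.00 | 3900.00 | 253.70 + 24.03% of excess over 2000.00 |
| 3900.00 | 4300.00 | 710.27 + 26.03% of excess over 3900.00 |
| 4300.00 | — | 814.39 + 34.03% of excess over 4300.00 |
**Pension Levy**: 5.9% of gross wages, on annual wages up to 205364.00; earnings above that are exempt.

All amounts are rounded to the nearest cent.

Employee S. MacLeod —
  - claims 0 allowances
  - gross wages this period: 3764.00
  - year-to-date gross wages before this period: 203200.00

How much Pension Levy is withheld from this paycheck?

127.68

Pension Levy: cap 205364.00 − YTD 203200.00 = 2164.00 subject; 5.9% × 2164.00 = 127.68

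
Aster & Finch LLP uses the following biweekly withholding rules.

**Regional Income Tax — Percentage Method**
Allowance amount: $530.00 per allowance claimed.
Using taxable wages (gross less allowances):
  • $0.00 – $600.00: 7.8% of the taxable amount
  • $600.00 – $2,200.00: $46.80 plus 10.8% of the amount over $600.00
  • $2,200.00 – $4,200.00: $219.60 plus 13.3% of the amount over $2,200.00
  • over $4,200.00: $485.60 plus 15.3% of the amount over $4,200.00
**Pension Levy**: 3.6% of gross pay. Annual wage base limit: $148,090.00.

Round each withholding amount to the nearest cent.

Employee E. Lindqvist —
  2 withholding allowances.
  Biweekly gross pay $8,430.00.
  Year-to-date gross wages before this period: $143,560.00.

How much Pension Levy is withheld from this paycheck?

$163.08

Pension Levy: cap $148,090.00 − YTD $143,560.00 = $4,530.00 subject; 3.6% × $4,530.00 = $163.08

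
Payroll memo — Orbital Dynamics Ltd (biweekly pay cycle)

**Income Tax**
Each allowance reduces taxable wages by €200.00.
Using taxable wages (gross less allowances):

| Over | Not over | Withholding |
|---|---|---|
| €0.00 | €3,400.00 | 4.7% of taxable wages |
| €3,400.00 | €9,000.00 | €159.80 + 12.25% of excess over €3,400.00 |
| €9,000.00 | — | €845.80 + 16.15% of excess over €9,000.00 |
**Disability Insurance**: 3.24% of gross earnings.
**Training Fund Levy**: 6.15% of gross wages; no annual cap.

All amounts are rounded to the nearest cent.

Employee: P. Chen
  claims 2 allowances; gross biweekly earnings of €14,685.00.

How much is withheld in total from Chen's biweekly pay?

€3,078.25

Income Tax: taxable = €14,685.00 − 2×€200.00 = €14,285.00
  €845.80 + 16.15% × (€14,285.00 − €9,000.00) = €845.80 + 16.15% × €5,285.00 = €1,699.33
Disability Insurance: 3.24% × €14,685.00 = €475.79
Training Fund Levy: 6.15% × €14,685.00 = €903.13
Total: €1,699.33 + €475.79 + €903.13 = €3,078.25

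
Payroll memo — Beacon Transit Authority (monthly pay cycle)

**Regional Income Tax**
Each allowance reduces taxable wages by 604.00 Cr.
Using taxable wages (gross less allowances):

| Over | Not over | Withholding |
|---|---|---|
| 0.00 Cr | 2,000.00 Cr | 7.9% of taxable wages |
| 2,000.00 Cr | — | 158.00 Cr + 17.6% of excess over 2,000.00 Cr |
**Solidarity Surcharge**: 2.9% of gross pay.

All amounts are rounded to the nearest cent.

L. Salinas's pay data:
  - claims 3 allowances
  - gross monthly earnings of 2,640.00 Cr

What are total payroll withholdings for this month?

141.97 Cr

Regional Income Tax: taxable = 2,640.00 Cr − 3×604.00 Cr = 828.00 Cr
  7.9% × 828.00 Cr = 65.41 Cr
Solidarity Surcharge: 2.9% × 2,640.00 Cr = 76.56 Cr
Total: 65.41 Cr + 76.56 Cr = 141.97 Cr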